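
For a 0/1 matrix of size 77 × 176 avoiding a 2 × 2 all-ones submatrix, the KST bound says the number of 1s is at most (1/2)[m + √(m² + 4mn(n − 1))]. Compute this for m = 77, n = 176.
z(77, 176; 2, 2) ≤ (1/2)[77 + √(77² + 4·77·176·175)] = (1/2)[77 + √9492329] = 1578.9812

Kővári–Sós–Turán: let r_1, ..., r_77 be the row sums and z = Σ r_i the total number of 1s. Each pair of columns can share at most one row with both entries 1 (else a 2×2 all-ones block appears), so Σ_i C(r_i, 2) ≤ C(176, 2) = 15400. By convexity Σ_i C(r_i, 2) ≥ 77·C(z/77, 2) = z(z − 77)/(2·77), giving z² − 77z − 77·176·175 ≤ 0 and hence z ≤ (1/2)[77 + √(5929 + 4·2371600)] = (1/2)[77 + √9492329] ≈ (1/2)(77 + 3080.9623) = 1578.9812.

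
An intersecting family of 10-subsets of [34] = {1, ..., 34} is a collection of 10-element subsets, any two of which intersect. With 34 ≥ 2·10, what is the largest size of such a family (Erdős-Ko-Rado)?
max |F| = C(33, 9) = 38567100

Erdős-Ko-Rado (1961): when n ≥ 2k, max |F| = C(n−1, k−1). The bound is attained by the star {A : i ∈ A} for any fixed i ∈ [n]. Here C(34−1, 10−1) = C(33, 9) = 38567100.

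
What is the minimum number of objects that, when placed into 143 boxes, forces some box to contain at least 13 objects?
n = (13 − 1)·143 + 1 = 1717

By the generalised pigeonhole principle, to guarantee some box contains ≥ r objects we need more than (r − 1) · k objects total. Threshold: n = (r − 1) · k + 1. With r = 13 and k = 143: n = 12 · 143 + 1 = 1716 + 1 = 1717. For n = 1716 = 12 · 143, we can put exactly 12 objects in every box, avoiding 13 in any single one — so 1717 is tight.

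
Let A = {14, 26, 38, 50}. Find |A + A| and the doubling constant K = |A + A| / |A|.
K = |A + A| / |A| = 7/4

Enumerate A + A = {a + b : a, b ∈ A}. With |A| = 4, there are |A|^2 = 16 ordered sum pairs; collecting distinct values, A + A = {28, 40, 52, 64, 76, 88, 100}, so |A + A| = 7. Thus K = 7/4. Here |A + A| = 2|A| − 1 = 7, the minimum possible — so K = 7/4 is minimal, which holds iff A is an arithmetic progression.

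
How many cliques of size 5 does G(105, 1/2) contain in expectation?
E[# K_5] = C(105, 5) · (1/2)^C(5, 2) = 96560646 / 2^10 = 48280323/512 ≈ 94297.505859

For each 5-subset S of vertices (there are C(105, 5) = 96560646 such S), let X_S = 1 if S induces a K_5 (all C(5, 2) = 10 edges present). Then P(X_S = 1) = (1/2)^10 = 1/1024. By linearity of expectation, E[# K_5] = C(105, 5) · (1/2)^10 = 96560646 / 1024 = 48280323/512 ≈ 94297.505859.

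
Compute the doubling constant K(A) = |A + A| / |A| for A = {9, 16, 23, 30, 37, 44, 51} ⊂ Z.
K = |A + A| / |A| = 13/7

Enumerate A + A = {a + b : a, b ∈ A}. With |A| = 7, there are |A|^2 = 49 ordered sum pairs; collecting distinct values, A + A = {18, 25, 32, 39, 46, 53, 60, 67, 74, 81, 88, 95, 102}, so |A + A| = 13. Thus K = 13/7. Here |A + A| = 2|A| − 1 = 13, the minimum possible — so K = 13/7 is minimal, which holds iff A is an arithmetic progression.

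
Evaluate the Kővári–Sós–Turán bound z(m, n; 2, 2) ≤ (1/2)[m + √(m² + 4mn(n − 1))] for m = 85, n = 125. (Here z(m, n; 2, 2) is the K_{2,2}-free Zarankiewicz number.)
z(85, 125; 2, 2) ≤ (1/2)[85 + √(85² + 4·85·125·124)] = (1/2)[85 + √5277225] = 1191.1106

Kővári–Sós–Turán: let r_1, ..., r_85 be the row sums and z = Σ r_i the total number of 1s. Each pair of columns can share at most one row with both entries 1 (else a 2×2 all-ones block appears), so Σ_i C(r_i, 2) ≤ C(125, 2) = 7750. By convexity Σ_i C(r_i, 2) ≥ 85·C(z/85, 2) = z(z − 85)/(2·85), giving z² − 85z − 85·125·124 ≤ 0 and hence z ≤ (1/2)[85 + √(7225 + 4·1317500)] = (1/2)[85 + √5277225] ≈ (1/2)(85 + 2297.2211) = 1191.1106.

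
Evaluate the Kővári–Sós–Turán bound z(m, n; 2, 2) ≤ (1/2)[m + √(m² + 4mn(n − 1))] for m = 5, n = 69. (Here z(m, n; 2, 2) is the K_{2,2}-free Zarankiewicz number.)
z(5, 69; 2, 2) ≤ (1/2)[5 + √(5² + 4·5·69·68)] = (1/2)[5 + √93865] = 155.687

Kővári–Sós–Turán: let r_1, ..., r_5 be the row sums and z = Σ r_i the total number of 1s. Each pair of columns can share at most one row with both entries 1 (else a 2×2 all-ones block appears), so Σ_i C(r_i, 2) ≤ C(69, 2) = 2346. By convexity Σ_i C(r_i, 2) ≥ 5·C(z/5, 2) = z(z − 5)/(2·5), giving z² − 5z − 5·69·68 ≤ 0 and hence z ≤ (1/2)[5 + √(25 + 4·23460)] = (1/2)[5 + √93865] ≈ (1/2)(5 + 306.374) = 155.687.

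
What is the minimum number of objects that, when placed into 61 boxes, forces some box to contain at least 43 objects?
n = (43 − 1)·61 + 1 = 2563

By the generalised pigeonhole principle, to guarantee some box contains ≥ r objects we need more than (r − 1) · k objects total. Threshold: n = (r − 1) · k + 1. With r = 43 and k = 61: n = 42 · 61 + 1 = 2562 + 1 = 2563. For n = 2562 = 42 · 61, we can put exactly 42 objects in every box, avoiding 43 in any single one — so 2563 is tight.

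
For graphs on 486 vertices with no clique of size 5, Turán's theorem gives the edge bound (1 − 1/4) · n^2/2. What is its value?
Turán density bound = (3/4) · 486^2/2 = 177147/2 ≈ 88573.5

Turán's theorem: ex(n, K_{r+1}) is achieved by the complete r-partite Turán graph T(n, r) with parts as balanced as possible, and is at most (1 − 1/r) · n^2/2. For r = 4, n = 486: the density bound is (3/4) · 236196/2 = 177147/2 ≈ 88573.5. The integer-valued extremum is e(T(486, 4)) = 88573, which is strictly less than the density bound 177147/2 since 4 ∤ 486 (the parts of T(486, 4) cannot all be equal).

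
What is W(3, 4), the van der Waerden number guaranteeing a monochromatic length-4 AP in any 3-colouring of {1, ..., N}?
W(3, 4) = 293

This is a classical value, W(3, 4) = 293, established by combining an explicit 3-colouring of {1, ..., 292} with no monochromatic 4-AP (giving the lower bound W(3, 4) > 292) and a finite case analysis / exhaustive computer search showing every 3-colouring of {1, ..., 293} has such an AP.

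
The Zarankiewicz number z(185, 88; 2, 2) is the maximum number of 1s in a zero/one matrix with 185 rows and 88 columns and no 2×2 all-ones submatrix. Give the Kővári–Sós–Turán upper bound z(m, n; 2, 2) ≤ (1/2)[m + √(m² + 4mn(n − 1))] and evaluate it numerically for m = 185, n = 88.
z(185, 88; 2, 2) ≤ (1/2)[185 + √(185² + 4·185·88·87)] = (1/2)[185 + √5699665] = 1286.1986

Kővári–Sós–Turán: let r_1, ..., r_185 be the row sums and z = Σ r_i the total number of 1s. Each pair of columns can share at most one row with both entries 1 (else a 2×2 all-ones block appears), so Σ_i C(r_i, 2) ≤ C(88, 2) = 3828. By convexity Σ_i C(r_i, 2) ≥ 185·C(z/185, 2) = z(z − 185)/(2·185), giving z² − 185z − 185·88·87 ≤ 0 and hence z ≤ (1/2)[185 + √(34225 + 4·1416360)] = (1/2)[185 + √5699665] ≈ (1/2)(185 + 2387.3971) = 1286.1986.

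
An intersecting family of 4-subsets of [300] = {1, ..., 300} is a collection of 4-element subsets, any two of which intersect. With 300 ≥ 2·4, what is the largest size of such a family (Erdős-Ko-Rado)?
max |F| = C(299, 3) = 4410549

The Erdős-Ko-Rado theorem states: for n ≥ 2k, an intersecting family of k-subsets of an n-element set has size at most C(n − 1, k − 1), with equality for 'star' families {A ⊆ [n] : |A| = k, i ∈ A} (fix an element i). For n = 300, k = 4: C(299, 3) = 4410549.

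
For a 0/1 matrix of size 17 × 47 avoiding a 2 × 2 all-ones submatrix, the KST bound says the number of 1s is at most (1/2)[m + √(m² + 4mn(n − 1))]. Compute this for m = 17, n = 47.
z(17, 47; 2, 2) ≤ (1/2)[17 + √(17² + 4·17·47·46)] = (1/2)[17 + √147305] = 200.4017

Kővári–Sós–Turán: let r_1, ..., r_17 be the row sums and z = Σ r_i the total number of 1s. Each pair of columns can share at most one row with both entries 1 (else a 2×2 all-ones block appears), so Σ_i C(r_i, 2) ≤ C(47, 2) = 1081. By convexity Σ_i C(r_i, 2) ≥ 17·C(z/17, 2) = z(z − 17)/(2·17), giving z² − 17z − 17·47·46 ≤ 0 and hence z ≤ (1/2)[17 + √(289 + 4·36754)] = (1/2)[17 + √147305] ≈ (1/2)(17 + 383.8033) = 200.4017.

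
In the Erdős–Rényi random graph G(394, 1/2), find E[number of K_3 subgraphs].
E[# K_3] = C(394, 3) · (1/2)^C(3, 2) = 10116344 / 2^3 = 1264543

For each 3-subset S of vertices (there are C(394, 3) = 10116344 such S), let X_S = 1 if S induces a K_3 (all C(3, 2) = 3 edges present). Then P(X_S = 1) = (1/2)^3 = 1/8. By linearity of expectation, E[# K_3] = C(394, 3) · (1/2)^3 = 10116344 / 8 = 1264543.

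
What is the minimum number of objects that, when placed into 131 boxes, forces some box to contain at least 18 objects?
n = (18 − 1)·131 + 1 = 2228

By the generalised pigeonhole principle, to guarantee some box contains ≥ r objects we need more than (r − 1) · k objects total. Threshold: n = (r − 1) · k + 1. With r = 18 and k = 131: n = 17 · 131 + 1 = 2227 + 1 = 2228. For n = 2227 = 17 · 131, we can put exactly 17 objects in every box, avoiding 18 in any single one — so 2228 is tight.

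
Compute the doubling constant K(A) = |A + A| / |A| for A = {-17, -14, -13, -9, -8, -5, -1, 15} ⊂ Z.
K = |A + A| / |A| = 28/8 = 7/2

Enumerate A + A = {a + b : a, b ∈ A}. With |A| = 8, there are |A|^2 = 64 ordered sum pairs; collecting distinct values, A + A = {-34, -31, -30, -28, -27, -26, -25, -23, -22, -21, -19, -18, -17, -16, -15, -14, -13, -10, -9, -6, -2, 1, 2, 6, 7, 10, 14, 30}, so |A + A| = 28. Thus K = 28/8 = 7/2. For comparison, the minimum possible |A + A| over all 8-element sets is 2·8 − 1 = 15 (so min K = 15/8), attained only by arithmetic progressions.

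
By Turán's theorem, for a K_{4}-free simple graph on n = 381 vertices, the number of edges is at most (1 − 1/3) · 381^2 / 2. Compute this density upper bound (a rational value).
Turán density bound = (2/3) · 381^2/2 = 48387

Turán's theorem: ex(n, K_{r+1}) is achieved by the complete r-partite Turán graph T(n, r) with parts as balanced as possible, and is at most (1 − 1/r) · n^2/2. For r = 3, n = 381: the density bound is (2/3) · 145161/2 = 48387. Since 3 ∣ 381, the Turán graph T(381, 3) has parts of equal size 127, and its edge count e(T(381, 3)) = 48387 attains the density bound exactly.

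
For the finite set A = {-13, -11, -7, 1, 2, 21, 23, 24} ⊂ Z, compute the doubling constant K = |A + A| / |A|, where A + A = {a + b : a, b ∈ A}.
K = |A + A| / |A| = 34/8 = 17/4

Enumerate A + A = {a + b : a, b ∈ A}. With |A| = 8, there are |A|^2 = 64 ordered sum pairs; collecting distinct values, A + A = {-26, -24, -22, -20, -18, -14, -12, -11, -10, -9, -6, -5, 2, 3, 4, 8, 10, 11, 12, 13, 14, 16, 17, 22, 23, 24, 25, 26, 42, 44, 45, 46, 47, 48}, so |A + A| = 34. Thus K = 34/8 = 17/4. For comparison, the minimum possible |A + A| over all 8-element sets is 2·8 − 1 = 15 (so min K = 15/8), attained only by arithmetic progressions.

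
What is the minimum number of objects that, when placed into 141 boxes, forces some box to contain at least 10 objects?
n = (10 − 1)·141 + 1 = 1270

By the generalised pigeonhole principle, to guarantee some box contains ≥ r objects we need more than (r − 1) · k objects total. Threshold: n = (r − 1) · k + 1. With r = 10 and k = 141: n = 9 · 141 + 1 = 1269 + 1 = 1270. For n = 1269 = 9 · 141, we can put exactly 9 objects in every box, avoiding 10 in any single one — so 1270 is tight.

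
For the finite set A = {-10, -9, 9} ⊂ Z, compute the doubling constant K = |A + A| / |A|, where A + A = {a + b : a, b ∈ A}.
K = |A + A| / |A| = 6/3 = 2

Enumerate A + A = {a + b : a, b ∈ A}. With |A| = 3, there are |A|^2 = 9 ordered sum pairs; collecting distinct values, A + A = {-20, -19, -18, -1, 0, 18}, so |A + A| = 6. Thus K = 6/3 = 2. For comparison, the minimum possible |A + A| over all 3-element sets is 2·3 − 1 = 5 (so min K = 5/3), attained only by arithmetic progressions.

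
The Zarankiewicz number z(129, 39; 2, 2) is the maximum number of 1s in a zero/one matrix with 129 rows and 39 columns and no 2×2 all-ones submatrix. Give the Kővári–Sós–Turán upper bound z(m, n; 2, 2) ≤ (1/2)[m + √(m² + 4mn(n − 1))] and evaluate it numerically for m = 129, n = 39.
z(129, 39; 2, 2) ≤ (1/2)[129 + √(129² + 4·129·39·38)] = (1/2)[129 + √781353] = 506.4709

Kővári–Sós–Turán: let r_1, ..., r_129 be the row sums and z = Σ r_i the total number of 1s. Each pair of columns can share at most one row with both entries 1 (else a 2×2 all-ones block appears), so Σ_i C(r_i, 2) ≤ C(39, 2) = 741. By convexity Σ_i C(r_i, 2) ≥ 129·C(z/129, 2) = z(z − 129)/(2·129), giving z² − 129z − 129·39·38 ≤ 0 and hence z ≤ (1/2)[129 + √(16641 + 4·191178)] = (1/2)[129 + √781353] ≈ (1/2)(129 + 883.9417) = 506.4709.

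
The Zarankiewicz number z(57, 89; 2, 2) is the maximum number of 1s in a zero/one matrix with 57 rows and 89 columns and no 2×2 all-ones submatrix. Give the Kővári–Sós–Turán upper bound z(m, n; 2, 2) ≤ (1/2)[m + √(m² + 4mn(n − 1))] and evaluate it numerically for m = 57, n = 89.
z(57, 89; 2, 2) ≤ (1/2)[57 + √(57² + 4·57·89·88)] = (1/2)[57 + √1788945] = 697.2572

Kővári–Sós–Turán: let r_1, ..., r_57 be the row sums and z = Σ r_i the total number of 1s. Each pair of columns can share at most one row with both entries 1 (else a 2×2 all-ones block appears), so Σ_i C(r_i, 2) ≤ C(89, 2) = 3916. By convexity Σ_i C(r_i, 2) ≥ 57·C(z/57, 2) = z(z − 57)/(2·57), giving z² − 57z − 57·89·88 ≤ 0 and hence z ≤ (1/2)[57 + √(3249 + 4·446424)] = (1/2)[57 + √1788945] ≈ (1/2)(57 + 1337.5145) = 697.2572.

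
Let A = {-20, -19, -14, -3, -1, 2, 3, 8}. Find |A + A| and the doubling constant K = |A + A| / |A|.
K = |A + A| / |A| = 30/8 = 15/4

Enumerate A + A = {a + b : a, b ∈ A}. With |A| = 8, there are |A|^2 = 64 ordered sum pairs; collecting distinct values, A + A = {-40, -39, -38, -34, -33, -28, -23, -22, -21, -20, -18, -17, -16, -15, -12, -11, -6, -4, -2, -1, 0, 1, 2, 4, 5, 6, 7, 10, 11, 16}, so |A + A| = 30. Thus K = 30/8 = 15/4. For comparison, the minimum possible |A + A| over all 8-element sets is 2·8 − 1 = 15 (so min K = 15/8), attained only by arithmetic progressions.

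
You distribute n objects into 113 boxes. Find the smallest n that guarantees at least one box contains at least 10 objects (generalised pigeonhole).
n = (10 − 1)·113 + 1 = 1018

By the generalised pigeonhole principle, to guarantee some box contains ≥ r objects we need more than (r − 1) · k objects total. Threshold: n = (r − 1) · k + 1. With r = 10 and k = 113: n = 9 · 113 + 1 = 1017 + 1 = 1018. For n = 1017 = 9 · 113, we can put exactly 9 objects in every box, avoiding 10 in any single one — so 1018 is tight.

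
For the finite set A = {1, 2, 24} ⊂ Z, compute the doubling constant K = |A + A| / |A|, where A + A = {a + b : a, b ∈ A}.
K = |A + A| / |A| = 6/3 = 2

Enumerate A + A = {a + b : a, b ∈ A}. With |A| = 3, there are |A|^2 = 9 ordered sum pairs; collecting distinct values, A + A = {2, 3, 4, 25, 26, 48}, so |A + A| = 6. Thus K = 6/3 = 2. For comparison, the minimum possible |A + A| over all 3-element sets is 2·3 − 1 = 5 (so min K = 5/3), attained only by arithmetic progressions.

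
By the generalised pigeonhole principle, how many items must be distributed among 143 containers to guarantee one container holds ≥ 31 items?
n = (31 − 1)·143 + 1 = 4291

By the generalised pigeonhole principle, to guarantee some box contains ≥ r objects we need more than (r − 1) · k objects total. Threshold: n = (r − 1) · k + 1. With r = 31 and k = 143: n = 30 · 143 + 1 = 4290 + 1 = 4291. For n = 4290 = 30 · 143, we can put exactly 30 objects in every box, avoiding 31 in any single one — so 4291 is tight.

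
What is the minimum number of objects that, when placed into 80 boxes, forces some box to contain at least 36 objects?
n = (36 − 1)·80 + 1 = 2801

By the generalised pigeonhole principle, to guarantee some box contains ≥ r objects we need more than (r − 1) · k objects total. Threshold: n = (r − 1) · k + 1. With r = 36 and k = 80: n = 35 · 80 + 1 = 2800 + 1 = 2801. For n = 2800 = 35 · 80, we can put exactly 35 objects in every box, avoiding 36 in any single one — so 2801 is tight.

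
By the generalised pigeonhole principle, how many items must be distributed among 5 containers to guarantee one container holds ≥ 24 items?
n = (24 − 1)·5 + 1 = 116

By the generalised pigeonhole principle, to guarantee some box contains ≥ r objects we need more than (r − 1) · k objects total. Threshold: n = (r − 1) · k + 1. With r = 24 and k = 5: n = 23 · 5 + 1 = 115 + 1 = 116. For n = 115 = 23 · 5, we can put exactly 23 objects in every box, avoiding 24 in any single one — so 116 is tight.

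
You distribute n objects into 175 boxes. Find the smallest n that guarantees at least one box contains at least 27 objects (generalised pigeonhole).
n = (27 − 1)·175 + 1 = 4551

By the generalised pigeonhole principle, to guarantee some box contains ≥ r objects we need more than (r − 1) · k objects total. Threshold: n = (r − 1) · k + 1. With r = 27 and k = 175: n = 26 · 175 + 1 = 4550 + 1 = 4551. For n = 4550 = 26 · 175, we can put exactly 26 objects in every box, avoiding 27 in any single one — so 4551 is tight.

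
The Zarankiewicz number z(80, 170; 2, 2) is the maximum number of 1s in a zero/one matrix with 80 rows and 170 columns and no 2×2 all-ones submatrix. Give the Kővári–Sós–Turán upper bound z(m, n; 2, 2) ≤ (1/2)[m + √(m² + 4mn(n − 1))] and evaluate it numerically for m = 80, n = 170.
z(80, 170; 2, 2) ≤ (1/2)[80 + √(80² + 4·80·170·169)] = (1/2)[80 + √9200000] = 1556.5751

Kővári–Sós–Turán: let r_1, ..., r_80 be the row sums and z = Σ r_i the total number of 1s. Each pair of columns can share at most one row with both entries 1 (else a 2×2 all-ones block appears), so Σ_i C(r_i, 2) ≤ C(170, 2) = 14365. By convexity Σ_i C(r_i, 2) ≥ 80·C(z/80, 2) = z(z − 80)/(2·80), giving z² − 80z − 80·170·169 ≤ 0 and hence z ≤ (1/2)[80 + √(6400 + 4·2298400)] = (1/2)[80 + √9200000] ≈ (1/2)(80 + 3033.1502) = 1556.5751.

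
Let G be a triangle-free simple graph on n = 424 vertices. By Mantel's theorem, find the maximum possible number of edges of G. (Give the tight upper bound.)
ex(424, K_3) = ⌊424^2/4⌋ = 44944

Mantel (1907): a triangle-free graph on n vertices has at most ⌊n^2/4⌋ edges, with equality for the complete bipartite graph K_{⌊n/2⌋, ⌈n/2⌉}. For n = 424: ⌊424^2/4⌋ = ⌊179776/4⌋ = 44944. The extremal graph is K_{212, 212}, which has 212·212 = 44944 edges.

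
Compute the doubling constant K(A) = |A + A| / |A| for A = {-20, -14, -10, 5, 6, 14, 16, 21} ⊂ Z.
K = |A + A| / |A| = 34/8 = 17/4

Enumerate A + A = {a + b : a, b ∈ A}. With |A| = 8, there are |A|^2 = 64 ordered sum pairs; collecting distinct values, A + A = {-40, -34, -30, -28, -24, -20, -15, -14, -9, -8, -6, -5, -4, 0, 1, 2, 4, 6, 7, 10, 11, 12, 19, 20, 21, 22, 26, 27, 28, 30, 32, 35, 37, 42}, so |A + A| = 34. Thus K = 34/8 = 17/4. For comparison, the minimum possible |A + A| over all 8-element sets is 2·8 − 1 = 15 (so min K = 15/8), attained only by arithmetic progressions.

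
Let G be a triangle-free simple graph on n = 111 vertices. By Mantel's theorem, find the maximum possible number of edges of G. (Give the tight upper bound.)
ex(111, K_3) = ⌊111^2/4⌋ = 3080

Mantel (1907): a triangle-free graph on n vertices has at most ⌊n^2/4⌋ edges, with equality for the complete bipartite graph K_{⌊n/2⌋, ⌈n/2⌉}. For n = 111: ⌊111^2/4⌋ = ⌊12321/4⌋ = 3080. The extremal graph is K_{55, 56}, which has 55·56 = 3080 edges.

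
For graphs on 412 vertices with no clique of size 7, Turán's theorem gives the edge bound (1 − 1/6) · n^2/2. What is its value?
Turán density bound = (5/6) · 412^2/2 = 212180/3 ≈ 70726.6667

Turán's theorem: ex(n, K_{r+1}) is achieved by the complete r-partite Turán graph T(n, r) with parts as balanced as possible, and is at most (1 − 1/r) · n^2/2. For r = 6, n = 412: the density bound is (5/6) · 169744/2 = 212180/3 ≈ 70726.6667. The integer-valued extremum is e(T(412, 6)) = 70726, which is strictly less than the density bound 212180/3 since 6 ∤ 412 (the parts of T(412, 6) cannot all be equal).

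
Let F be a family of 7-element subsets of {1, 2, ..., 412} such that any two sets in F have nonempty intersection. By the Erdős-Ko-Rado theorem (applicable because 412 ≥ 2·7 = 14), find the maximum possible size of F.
max |F| = C(411, 6) = 6453526475242

Erdős-Ko-Rado (1961): when n ≥ 2k, max |F| = C(n−1, k−1). The bound is attained by the star {A : i ∈ A} for any fixed i ∈ [n]. Here C(412−1, 7−1) = C(411, 6) = 6453526475242.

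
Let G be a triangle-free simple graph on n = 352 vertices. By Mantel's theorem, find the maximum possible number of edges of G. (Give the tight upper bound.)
ex(352, K_3) = ⌊352^2/4⌋ = 30976

Mantel (1907): a triangle-free graph on n vertices has at most ⌊n^2/4⌋ edges, with equality for the complete bipartite graph K_{⌊n/2⌋, ⌈n/2⌉}. For n = 352: ⌊352^2/4⌋ = ⌊123904/4⌋ = 30976. The extremal graph is K_{176, 176}, which has 176·176 = 30976 edges.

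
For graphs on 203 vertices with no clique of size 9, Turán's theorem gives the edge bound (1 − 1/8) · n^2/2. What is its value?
Turán density bound = (7/8) · 203^2/2 = 288463/16 ≈ 18028.9375

Turán's theorem: ex(n, K_{r+1}) is achieved by the complete r-partite Turán graph T(n, r) with parts as balanced as possible, and is at most (1 − 1/r) · n^2/2. For r = 8, n = 203: the density bound is (7/8) · 41209/2 = 288463/16 ≈ 18028.9375. The integer-valued extremum is e(T(203, 8)) = 18028, which is strictly less than the density bound 288463/16 since 8 ∤ 203 (the parts of T(203, 8) cannot all be equal).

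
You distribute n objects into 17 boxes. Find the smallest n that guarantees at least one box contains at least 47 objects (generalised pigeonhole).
n = (47 − 1)·17 + 1 = 783

By the generalised pigeonhole principle, to guarantee some box contains ≥ r objects we need more than (r − 1) · k objects total. Threshold: n = (r − 1) · k + 1. With r = 47 and k = 17: n = 46 · 17 + 1 = 782 + 1 = 783. For n = 782 = 46 · 17, we can put exactly 46 objects in every box, avoiding 47 in any single one — so 783 is tight.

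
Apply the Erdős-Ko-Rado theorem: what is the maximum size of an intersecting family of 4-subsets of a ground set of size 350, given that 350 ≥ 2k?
max |F| = C(349, 3) = 7023974

Erdős-Ko-Rado (1961): when n ≥ 2k, max |F| = C(n−1, k−1). The bound is attained by the star {A : i ∈ A} for any fixed i ∈ [n]. Here C(350−1, 4−1) = C(349, 3) = 7023974.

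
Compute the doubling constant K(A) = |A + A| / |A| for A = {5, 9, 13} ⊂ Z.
K = |A + A| / |A| = 5/3

Enumerate A + A = {a + b : a, b ∈ A}. With |A| = 3, there are |A|^2 = 9 ordered sum pairs; collecting distinct values, A + A = {10, 14, 18, 22, 26}, so |A + A| = 5. Thus K = 5/3. Here |A + A| = 2|A| − 1 = 5, the minimum possible — so K = 5/3 is minimal, which holds iff A is an arithmetic progression.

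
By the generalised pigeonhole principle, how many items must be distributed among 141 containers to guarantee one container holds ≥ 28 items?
n = (28 − 1)·141 + 1 = 3808

By the generalised pigeonhole principle, to guarantee some box contains ≥ r objects we need more than (r − 1) · k objects total. Threshold: n = (r − 1) · k + 1. With r = 28 and k = 141: n = 27 · 141 + 1 = 3807 + 1 = 3808. For n = 3807 = 27 · 141, we can put exactly 27 objects in every box, avoiding 28 in any single one — so 3808 is tight.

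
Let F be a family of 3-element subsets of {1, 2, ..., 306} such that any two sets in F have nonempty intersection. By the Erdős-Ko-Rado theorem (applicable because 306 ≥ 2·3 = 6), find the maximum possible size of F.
max |F| = C(305, 2) = 46360

Erdős-Ko-Rado (1961): when n ≥ 2k, max |F| = C(n−1, k−1). The bound is attained by the star {A : i ∈ A} for any fixed i ∈ [n]. Here C(306−1, 3−1) = C(305, 2) = 46360.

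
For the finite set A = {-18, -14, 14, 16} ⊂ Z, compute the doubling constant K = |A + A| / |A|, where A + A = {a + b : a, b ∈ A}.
K = |A + A| / |A| = 10/4 = 5/2

Enumerate A + A = {a + b : a, b ∈ A}. With |A| = 4, there are |A|^2 = 16 ordered sum pairs; collecting distinct values, A + A = {-36, -32, -28, -4, -2, 0, 2, 28, 30, 32}, so |A + A| = 10. Thus K = 10/4 = 5/2. For comparison, the minimum possible |A + A| over all 4-element sets is 2·4 − 1 = 7 (so min K = 7/4), attained only by arithmetic progressions.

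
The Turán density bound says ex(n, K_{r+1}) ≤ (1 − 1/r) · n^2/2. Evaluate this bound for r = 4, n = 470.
Turán density bound = (3/4) · 470^2/2 = 165675/2 ≈ 82837.5

Turán's theorem: ex(n, K_{r+1}) is achieved by the complete r-partite Turán graph T(n, r) with parts as balanced as possible, and is at most (1 − 1/r) · n^2/2. For r = 4, n = 470: the density bound is (3/4) · 220900/2 = 165675/2 ≈ 82837.5. The integer-valued extremum is e(T(470, 4)) = 82837, which is strictly less than the density bound 165675/2 since 4 ∤ 470 (the parts of T(470, 4) cannot all be equal).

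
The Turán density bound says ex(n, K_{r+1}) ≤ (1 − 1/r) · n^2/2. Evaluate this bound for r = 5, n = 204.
Turán density bound = (4/5) · 204^2/2 = 83232/5 ≈ 16646.4

Turán's theorem: ex(n, K_{r+1}) is achieved by the complete r-partite Turán graph T(n, r) with parts as balanced as possible, and is at most (1 − 1/r) · n^2/2. For r = 5, n = 204: the density bound is (4/5) · 41616/2 = 83232/5 ≈ 16646.4. The integer-valued extremum is e(T(204, 5)) = 16646, which is strictly less than the density bound 83232/5 since 5 ∤ 204 (the parts of T(204, 5) cannot all be equal).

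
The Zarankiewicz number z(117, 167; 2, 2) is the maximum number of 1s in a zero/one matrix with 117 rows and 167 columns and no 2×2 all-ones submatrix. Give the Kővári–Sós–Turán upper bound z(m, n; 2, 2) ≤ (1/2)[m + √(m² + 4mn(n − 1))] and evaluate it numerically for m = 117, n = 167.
z(117, 167; 2, 2) ≤ (1/2)[117 + √(117² + 4·117·167·166)] = (1/2)[117 + √12987585] = 1860.4146

Kővári–Sós–Turán: let r_1, ..., r_117 be the row sums and z = Σ r_i the total number of 1s. Each pair of columns can share at most one row with both entries 1 (else a 2×2 all-ones block appears), so Σ_i C(r_i, 2) ≤ C(167, 2) = 13861. By convexity Σ_i C(r_i, 2) ≥ 117·C(z/117, 2) = z(z − 117)/(2·117), giving z² − 117z − 117·167·166 ≤ 0 and hence z ≤ (1/2)[117 + √(13689 + 4·3243474)] = (1/2)[117 + √12987585] ≈ (1/2)(117 + 3603.8292) = 1860.4146.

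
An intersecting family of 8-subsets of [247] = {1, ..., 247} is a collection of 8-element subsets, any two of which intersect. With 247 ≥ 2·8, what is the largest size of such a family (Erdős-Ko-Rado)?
max |F| = C(246, 7) = 9924540428880

The Erdős-Ko-Rado theorem states: for n ≥ 2k, an intersecting family of k-subsets of an n-element set has size at most C(n − 1, k − 1), with equality for 'star' families {A ⊆ [n] : |A| = k, i ∈ A} (fix an element i). For n = 247, k = 8: C(246, 7) = 9924540428880.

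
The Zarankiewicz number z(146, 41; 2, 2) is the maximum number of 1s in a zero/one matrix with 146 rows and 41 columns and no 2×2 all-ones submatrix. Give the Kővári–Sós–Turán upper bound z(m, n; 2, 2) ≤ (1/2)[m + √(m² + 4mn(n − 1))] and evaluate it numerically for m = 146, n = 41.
z(146, 41; 2, 2) ≤ (1/2)[146 + √(146² + 4·146·41·40)] = (1/2)[146 + √979076] = 567.7413

Kővári–Sós–Turán: let r_1, ..., r_146 be the row sums and z = Σ r_i the total number of 1s. Each pair of columns can share at most one row with both entries 1 (else a 2×2 all-ones block appears), so Σ_i C(r_i, 2) ≤ C(41, 2) = 820. By convexity Σ_i C(r_i, 2) ≥ 146·C(z/146, 2) = z(z − 146)/(2·146), giving z² − 146z − 146·41·40 ≤ 0 and hence z ≤ (1/2)[146 + √(21316 + 4·239440)] = (1/2)[146 + √979076] ≈ (1/2)(146 + 989.4827) = 567.7413.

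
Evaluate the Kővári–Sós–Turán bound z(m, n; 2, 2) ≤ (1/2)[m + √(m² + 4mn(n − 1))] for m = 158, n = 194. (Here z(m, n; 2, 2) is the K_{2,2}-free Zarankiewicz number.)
z(158, 194; 2, 2) ≤ (1/2)[158 + √(158² + 4·158·194·193)] = (1/2)[158 + √23688308] = 2512.5318

Kővári–Sós–Turán: let r_1, ..., r_158 be the row sums and z = Σ r_i the total number of 1s. Each pair of columns can share at most one row with both entries 1 (else a 2×2 all-ones block appears), so Σ_i C(r_i, 2) ≤ C(194, 2) = 18721. By convexity Σ_i C(r_i, 2) ≥ 158·C(z/158, 2) = z(z − 158)/(2·158), giving z² − 158z − 158·194·193 ≤ 0 and hence z ≤ (1/2)[158 + √(24964 + 4·5915836)] = (1/2)[158 + √23688308] ≈ (1/2)(158 + 4867.0636) = 2512.5318.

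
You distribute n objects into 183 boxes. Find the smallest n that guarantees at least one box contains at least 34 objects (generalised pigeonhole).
n = (34 − 1)·183 + 1 = 6040

By the generalised pigeonhole principle, to guarantee some box contains ≥ r objects we need more than (r − 1) · k objects total. Threshold: n = (r − 1) · k + 1. With r = 34 and k = 183: n = 33 · 183 + 1 = 6039 + 1 = 6040. For n = 6039 = 33 · 183, we can put exactly 33 objects in every box, avoiding 34 in any single one — so 6040 is tight.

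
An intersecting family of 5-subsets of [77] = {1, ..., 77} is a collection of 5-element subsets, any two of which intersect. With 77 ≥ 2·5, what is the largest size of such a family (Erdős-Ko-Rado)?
max |F| = C(76, 4) = 1282975

Erdős-Ko-Rado (1961): when n ≥ 2k, max |F| = C(n−1, k−1). The bound is attained by the star {A : i ∈ A} for any fixed i ∈ [n]. Here C(77−1, 5−1) = C(76, 4) = 1282975.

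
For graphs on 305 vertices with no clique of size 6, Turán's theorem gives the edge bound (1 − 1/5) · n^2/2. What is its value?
Turán density bound = (4/5) · 305^2/2 = 37210

Turán's theorem: ex(n, K_{r+1}) is achieved by the complete r-partite Turán graph T(n, r) with parts as balanced as possible, and is at most (1 − 1/r) · n^2/2. For r = 5, n = 305: the density bound is (4/5) · 93025/2 = 37210. Since 5 ∣ 305, the Turán graph T(305, 5) has parts of equal size 61, and its edge count e(T(305, 5)) = 37210 attains the density bound exactly.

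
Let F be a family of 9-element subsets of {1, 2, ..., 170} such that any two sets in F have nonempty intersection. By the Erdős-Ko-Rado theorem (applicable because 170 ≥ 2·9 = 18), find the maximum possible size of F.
max |F| = C(169, 8) = 13948593993477

The Erdős-Ko-Rado theorem states: for n ≥ 2k, an intersecting family of k-subsets of an n-element set has size at most C(n − 1, k − 1), with equality for 'star' families {A ⊆ [n] : |A| = k, i ∈ A} (fix an element i). For n = 170, k = 9: C(169, 8) = 13948593993477.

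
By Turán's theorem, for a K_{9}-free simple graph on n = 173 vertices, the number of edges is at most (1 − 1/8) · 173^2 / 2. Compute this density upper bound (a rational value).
Turán density bound = (7/8) · 173^2/2 = 209503/16 ≈ 13093.9375

Turán's theorem: ex(n, K_{r+1}) is achieved by the complete r-partite Turán graph T(n, r) with parts as balanced as possible, and is at most (1 − 1/r) · n^2/2. For r = 8, n = 173: the density bound is (7/8) · 29929/2 = 209503/16 ≈ 13093.9375. The integer-valued extremum is e(T(173, 8)) = 13093, which is strictly less than the density bound 209503/16 since 8 ∤ 173 (the parts of T(173, 8) cannot all be equal).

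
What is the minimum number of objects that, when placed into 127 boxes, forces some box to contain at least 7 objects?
n = (7 − 1)·127 + 1 = 763

By the generalised pigeonhole principle, to guarantee some box contains ≥ r objects we need more than (r − 1) · k objects total. Threshold: n = (r − 1) · k + 1. With r = 7 and k = 127: n = 6 · 127 + 1 = 762 + 1 = 763. For n = 762 = 6 · 127, we can put exactly 6 objects in every box, avoiding 7 in any single one — so 763 is tight.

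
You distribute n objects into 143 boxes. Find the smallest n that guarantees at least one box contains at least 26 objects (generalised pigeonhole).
n = (26 − 1)·143 + 1 = 3576

By the generalised pigeonhole principle, to guarantee some box contains ≥ r objects we need more than (r − 1) · k objects total. Threshold: n = (r − 1) · k + 1. With r = 26 and k = 143: n = 25 · 143 + 1 = 3575 + 1 = 3576. For n = 3575 = 25 · 143, we can put exactly 25 objects in every box, avoiding 26 in any single one — so 3576 is tight.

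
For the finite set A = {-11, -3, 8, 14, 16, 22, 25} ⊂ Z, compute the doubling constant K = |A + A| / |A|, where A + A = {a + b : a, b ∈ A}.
K = |A + A| / |A| = 24/7

Enumerate A + A = {a + b : a, b ∈ A}. With |A| = 7, there are |A|^2 = 49 ordered sum pairs; collecting distinct values, A + A = {-22, -14, -6, -3, 3, 5, 11, 13, 14, 16, 19, 22, 24, 28, 30, 32, 33, 36, 38, 39, 41, 44, 47, 50}, so |A + A| = 24. Thus K = 24/7. For comparison, the minimum possible |A + A| over all 7-element sets is 2·7 − 1 = 13 (so min K = 13/7), attained only by arithmetic progressions.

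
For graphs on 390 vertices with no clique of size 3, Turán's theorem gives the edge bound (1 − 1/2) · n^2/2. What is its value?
Turán density bound = (1/2) · 390^2/2 = 38025

Turán's theorem: ex(n, K_{r+1}) is achieved by the complete r-partite Turán graph T(n, r) with parts as balanced as possible, and is at most (1 − 1/r) · n^2/2. For r = 2, n = 390: the density bound is (1/2) · 152100/2 = 38025. Since 2 ∣ 390, the Turán graph T(390, 2) has parts of equal size 195, and its edge count e(T(390, 2)) = 38025 attains the density bound exactly.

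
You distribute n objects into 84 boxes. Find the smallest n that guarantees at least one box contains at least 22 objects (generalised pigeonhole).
n = (22 − 1)·84 + 1 = 1765

By the generalised pigeonhole principle, to guarantee some box contains ≥ r objects we need more than (r − 1) · k objects total. Threshold: n = (r − 1) · k + 1. With r = 22 and k = 84: n = 21 · 84 + 1 = 1764 + 1 = 1765. For n = 1764 = 21 · 84, we can put exactly 21 objects in every box, avoiding 22 in any single one — so 1765 is tight.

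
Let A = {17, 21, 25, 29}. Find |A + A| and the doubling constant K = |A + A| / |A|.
K = |A + A| / |A| = 7/4

Enumerate A + A = {a + b : a, b ∈ A}. With |A| = 4, there are |A|^2 = 16 ordered sum pairs; collecting distinct values, A + A = {34, 38, 42, 46, 50, 54, 58}, so |A + A| = 7. Thus K = 7/4. Here |A + A| = 2|A| − 1 = 7, the minimum possible — so K = 7/4 is minimal, which holds iff A is an arithmetic progression.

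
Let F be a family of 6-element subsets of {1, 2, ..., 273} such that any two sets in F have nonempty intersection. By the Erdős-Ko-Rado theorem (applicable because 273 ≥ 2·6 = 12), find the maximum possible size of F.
max |F| = C(272, 5) = 11956602384

Erdős-Ko-Rado (1961): when n ≥ 2k, max |F| = C(n−1, k−1). The bound is attained by the star {A : i ∈ A} for any fixed i ∈ [n]. Here C(273−1, 6−1) = C(272, 5) = 11956602384.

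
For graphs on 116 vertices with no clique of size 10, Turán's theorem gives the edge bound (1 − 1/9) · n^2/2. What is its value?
Turán density bound = (8/9) · 116^2/2 = 53824/9 ≈ 5980.4444

Turán's theorem: ex(n, K_{r+1}) is achieved by the complete r-partite Turán graph T(n, r) with parts as balanced as possible, and is at most (1 − 1/r) · n^2/2. For r = 9, n = 116: the density bound is (8/9) · 13456/2 = 53824/9 ≈ 5980.4444. The integer-valued extremum is e(T(116, 9)) = 5980, which is strictly less than the density bound 53824/9 since 9 ∤ 116 (the parts of T(116, 9) cannot all be equal).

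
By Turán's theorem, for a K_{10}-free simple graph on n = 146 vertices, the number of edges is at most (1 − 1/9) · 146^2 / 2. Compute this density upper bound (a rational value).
Turán density bound = (8/9) · 146^2/2 = 85264/9 ≈ 9473.7778

Turán's theorem: ex(n, K_{r+1}) is achieved by the complete r-partite Turán graph T(n, r) with parts as balanced as possible, and is at most (1 − 1/r) · n^2/2. For r = 9, n = 146: the density bound is (8/9) · 21316/2 = 85264/9 ≈ 9473.7778. The integer-valued extremum is e(T(146, 9)) = 9473, which is strictly less than the density bound 85264/9 since 9 ∤ 146 (the parts of T(146, 9) cannot all be equal).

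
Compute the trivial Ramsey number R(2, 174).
R(2, 174) = 174

R(2, k) = k for all k ≥ 2: in a 2-colouring of K_k, either some edge is red (a red K_2) or all edges are blue (a blue K_k). And K_{173} coloured all-blue has no blue K_174, so R(2, 174) > 173. Hence R(2, 174) = 174.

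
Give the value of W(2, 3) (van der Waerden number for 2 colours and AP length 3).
W(2, 3) = 9

Lower bound: the 2-colouring RRBBRRBB of {1, ..., 8} (R at positions {1, 2, 5, 6}, B at {3, 4, 7, 8}) contains no monochromatic 3-term AP, so W(2, 3) > 8. Upper bound: a case analysis on any 2-colouring of {1, ..., 9} forces such an AP. Hence W(2, 3) = 9.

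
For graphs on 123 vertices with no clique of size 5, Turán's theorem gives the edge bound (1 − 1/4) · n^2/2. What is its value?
Turán density bound = (3/4) · 123^2/2 = 45387/8 ≈ 5673.375

Turán's theorem: ex(n, K_{r+1}) is achieved by the complete r-partite Turán graph T(n, r) with parts as balanced as possible, and is at most (1 − 1/r) · n^2/2. For r = 4, n = 123: the density bound is (3/4) · 15129/2 = 45387/8 ≈ 5673.375. The integer-valued extremum is e(T(123, 4)) = 5673, which is strictly less than the density bound 45387/8 since 4 ∤ 123 (the parts of T(123, 4) cannot all be equal).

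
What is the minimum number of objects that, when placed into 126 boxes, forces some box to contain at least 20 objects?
n = (20 − 1)·126 + 1 = 2395

By the generalised pigeonhole principle, to guarantee some box contains ≥ r objects we need more than (r − 1) · k objects total. Threshold: n = (r − 1) · k + 1. With r = 20 and k = 126: n = 19 · 126 + 1 = 2394 + 1 = 2395. For n = 2394 = 19 · 126, we can put exactly 19 objects in every box, avoiding 20 in any single one — so 2395 is tight.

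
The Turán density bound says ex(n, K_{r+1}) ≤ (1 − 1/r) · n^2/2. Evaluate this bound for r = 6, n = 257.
Turán density bound = (5/6) · 257^2/2 = 330245/12 ≈ 27520.4167

Turán's theorem: ex(n, K_{r+1}) is achieved by the complete r-partite Turán graph T(n, r) with parts as balanced as possible, and is at most (1 − 1/r) · n^2/2. For r = 6, n = 257: the density bound is (5/6) · 66049/2 = 330245/12 ≈ 27520.4167. The integer-valued extremum is e(T(257, 6)) = 27520, which is strictly less than the density bound 330245/12 since 6 ∤ 257 (the parts of T(257, 6) cannot all be equal).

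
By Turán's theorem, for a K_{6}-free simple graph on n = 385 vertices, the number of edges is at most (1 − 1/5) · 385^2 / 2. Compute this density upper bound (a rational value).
Turán density bound = (4/5) · 385^2/2 = 59290

Turán's theorem: ex(n, K_{r+1}) is achieved by the complete r-partite Turán graph T(n, r) with parts as balanced as possible, and is at most (1 − 1/r) · n^2/2. For r = 5, n = 385: the density bound is (4/5) · 148225/2 = 59290. Since 5 ∣ 385, the Turán graph T(385, 5) has parts of equal size 77, and its edge count e(T(385, 5)) = 59290 attains the density bound exactly.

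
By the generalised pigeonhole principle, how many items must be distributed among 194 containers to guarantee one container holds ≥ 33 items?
n = (33 − 1)·194 + 1 = 6209

By the generalised pigeonhole principle, to guarantee some box contains ≥ r objects we need more than (r − 1) · k objects total. Threshold: n = (r − 1) · k + 1. With r = 33 and k = 194: n = 32 · 194 + 1 = 6208 + 1 = 6209. For n = 6208 = 32 · 194, we can put exactly 32 objects in every box, avoiding 33 in any single one — so 6209 is tight.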